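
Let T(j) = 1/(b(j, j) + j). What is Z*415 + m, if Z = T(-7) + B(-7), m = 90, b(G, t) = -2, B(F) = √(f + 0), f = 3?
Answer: 395/9 + 415*√3 ≈ 762.69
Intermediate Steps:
B(F) = √3 (B(F) = √(3 + 0) = √3)
T(j) = 1/(-2 + j)
Z = -⅑ + √3 (Z = 1/(-2 - 7) + √3 = 1/(-9) + √3 = -⅑ + √3 ≈ 1.6209)
Z*415 + m = (-⅑ + √3)*415 + 90 = (-415/9 + 415*√3) + 90 = 395/9 + 415*√3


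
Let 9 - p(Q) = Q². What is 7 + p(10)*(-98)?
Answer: 8925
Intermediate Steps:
p(Q) = 9 - Q²
7 + p(10)*(-98) = 7 + (9 - 1*10²)*(-98) = 7 + (9 - 1*100)*(-98) = 7 + (9 - 100)*(-98) = 7 - 91*(-98) = 7 + 8918 = 8925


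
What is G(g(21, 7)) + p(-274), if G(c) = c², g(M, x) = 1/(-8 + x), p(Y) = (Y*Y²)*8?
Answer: -164566591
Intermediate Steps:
p(Y) = 8*Y³ (p(Y) = Y³*8 = 8*Y³)
G(g(21, 7)) + p(-274) = (1/(-8 + 7))² + 8*(-274)³ = (1/(-1))² + 8*(-20570824) = (-1)² - 164566592 = 1 - 164566592 = -164566591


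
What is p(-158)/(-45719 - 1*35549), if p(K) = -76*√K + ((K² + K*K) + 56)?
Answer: -1136/1847 + 19*I*√158/20317 ≈ -0.61505 + 0.011755*I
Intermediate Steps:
p(K) = 56 - 76*√K + 2*K² (p(K) = -76*√K + ((K² + K²) + 56) = -76*√K + (2*K² + 56) = -76*√K + (56 + 2*K²) = 56 - 76*√K + 2*K²)
p(-158)/(-45719 - 1*35549) = (56 - 76*I*√158 + 2*(-158)²)/(-45719 - 1*35549) = (56 - 76*I*√158 + 2*24964)/(-45719 - 35549) = (56 - 76*I*√158 + 49928)/(-81268) = (49984 - 76*I*√158)*(-1/81268) = -1136/1847 + 19*I*√158/20317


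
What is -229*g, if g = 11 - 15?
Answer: 916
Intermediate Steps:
g = -4
-229*g = -229*(-4) = 916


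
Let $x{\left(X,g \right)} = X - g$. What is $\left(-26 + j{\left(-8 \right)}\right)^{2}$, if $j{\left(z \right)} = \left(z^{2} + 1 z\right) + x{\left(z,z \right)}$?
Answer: $900$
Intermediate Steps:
$j{\left(z \right)} = z + z^{2}$ ($j{\left(z \right)} = \left(z^{2} + 1 z\right) + \left(z - z\right) = \left(z^{2} + z\right) + 0 = \left(z + z^{2}\right) + 0 = z + z^{2}$)
$\left(-26 + j{\left(-8 \right)}\right)^{2} = \left(-26 - 8 \left(1 - 8\right)\right)^{2} = \left(-26 - -56\right)^{2} = \left(-26 + 56\right)^{2} = 30^{2} = 900$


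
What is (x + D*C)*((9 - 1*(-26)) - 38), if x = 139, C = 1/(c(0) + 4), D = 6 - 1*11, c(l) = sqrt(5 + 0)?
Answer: -4527/11 - 15*sqrt(5)/11 ≈ -414.59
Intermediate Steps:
c(l) = sqrt(5)
D = -5 (D = 6 - 11 = -5)
C = 1/(4 + sqrt(5)) (C = 1/(sqrt(5) + 4) = 1/(4 + sqrt(5)) ≈ 0.16036)
(x + D*C)*((9 - 1*(-26)) - 38) = (139 - 5*(4/11 - sqrt(5)/11))*((9 - 1*(-26)) - 38) = (139 + (-20/11 + 5*sqrt(5)/11))*((9 + 26) - 38) = (1509/11 + 5*sqrt(5)/11)*(35 - 38) = (1509/11 + 5*sqrt(5)/11)*(-3) = -4527/11 - 15*sqrt(5)/11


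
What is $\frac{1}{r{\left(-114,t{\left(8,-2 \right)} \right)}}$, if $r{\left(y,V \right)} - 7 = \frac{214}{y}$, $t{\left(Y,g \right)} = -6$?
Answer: $\frac{57}{292} \approx 0.19521$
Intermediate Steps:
$r{\left(y,V \right)} = 7 + \frac{214}{y}$
$\frac{1}{r{\left(-114,t{\left(8,-2 \right)} \right)}} = \frac{1}{7 + \frac{214}{-114}} = \frac{1}{7 + 214 \left(- \frac{1}{114}\right)} = \frac{1}{7 - \frac{107}{57}} = \frac{1}{\frac{292}{57}} = \frac{57}{292}$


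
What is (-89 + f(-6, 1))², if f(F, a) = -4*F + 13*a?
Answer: 2704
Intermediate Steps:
(-89 + f(-6, 1))² = (-89 + (-4*(-6) + 13*1))² = (-89 + (24 + 13))² = (-89 + 37)² = (-52)² = 2704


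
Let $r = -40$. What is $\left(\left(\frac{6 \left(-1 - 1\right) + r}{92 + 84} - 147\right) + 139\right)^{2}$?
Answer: $\frac{133225}{1936} \approx 68.815$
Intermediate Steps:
$\left(\left(\frac{6 \left(-1 - 1\right) + r}{92 + 84} - 147\right) + 139\right)^{2} = \left(\left(\frac{6 \left(-1 - 1\right) - 40}{92 + 84} - 147\right) + 139\right)^{2} = \left(\left(\frac{6 \left(-2\right) - 40}{176} - 147\right) + 139\right)^{2} = \left(\left(\left(-12 - 40\right) \frac{1}{176} - 147\right) + 139\right)^{2} = \left(\left(\left(-52\right) \frac{1}{176} - 147\right) + 139\right)^{2} = \left(\left(- \frac{13}{44} - 147\right) + 139\right)^{2} = \left(- \frac{6481}{44} + 139\right)^{2} = \left(- \frac{365}{44}\right)^{2} = \frac{133225}{1936}$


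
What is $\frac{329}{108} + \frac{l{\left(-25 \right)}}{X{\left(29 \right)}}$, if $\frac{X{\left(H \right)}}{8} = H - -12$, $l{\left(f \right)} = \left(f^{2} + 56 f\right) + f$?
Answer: $\frac{2689}{4428} \approx 0.60727$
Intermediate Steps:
$l{\left(f \right)} = f^{2} + 57 f$
$X{\left(H \right)} = 96 + 8 H$ ($X{\left(H \right)} = 8 \left(H - -12\right) = 8 \left(H + 12\right) = 8 \left(12 + H\right) = 96 + 8 H$)
$\frac{329}{108} + \frac{l{\left(-25 \right)}}{X{\left(29 \right)}} = \frac{329}{108} + \frac{\left(-25\right) \left(57 - 25\right)}{96 + 8 \cdot 29} = 329 \cdot \frac{1}{108} + \frac{\left(-25\right) 32}{96 + 232} = \frac{329}{108} - \frac{800}{328} = \frac{329}{108} - \frac{100}{41} = \frac{2689}{4428}$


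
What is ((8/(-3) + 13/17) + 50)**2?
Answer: 6017209/2601 ≈ 2313.4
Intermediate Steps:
((8/(-3) + 13/17) + 50)**2 = ((8*(-1/3) + 13*(1/17)) + 50)**2 = ((-8/3 + 13/17) + 50)**2 = (-97/51 + 50)**2 = (2453/51)**2 = 6017209/2601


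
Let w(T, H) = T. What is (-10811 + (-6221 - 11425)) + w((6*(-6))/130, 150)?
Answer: -1849723/65 ≈ -28457.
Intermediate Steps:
(-10811 + (-6221 - 11425)) + w((6*(-6))/130, 150) = (-10811 + (-6221 - 11425)) + (6*(-6))/130 = (-10811 - 17646) - 36*1/130 = -28457 - 18/65 = -1849723/65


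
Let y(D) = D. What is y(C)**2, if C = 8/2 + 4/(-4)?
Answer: 9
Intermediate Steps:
C = 3 (C = 8*(1/2) + 4*(-1/4) = 4 - 1 = 3)
y(C)**2 = 3**2 = 9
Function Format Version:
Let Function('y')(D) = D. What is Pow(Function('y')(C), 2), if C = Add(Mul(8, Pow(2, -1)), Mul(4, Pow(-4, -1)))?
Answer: 9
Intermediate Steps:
C = 3 (C = Add(Mul(8, Rational(1, 2)), Mul(4, Rational(-1, 4))) = Add(4, -1) = 3)
Pow(Function('y')(C), 2) = Pow(3, 2) = 9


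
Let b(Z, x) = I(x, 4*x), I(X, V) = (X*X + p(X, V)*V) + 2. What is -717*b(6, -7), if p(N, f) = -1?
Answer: -56643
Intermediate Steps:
I(X, V) = 2 + X² - V (I(X, V) = (X*X - V) + 2 = (X² - V) + 2 = 2 + X² - V)
b(Z, x) = 2 + x² - 4*x
-717*b(6, -7) = -717*(2 + (-7)² - 4*(-7)) = -717*(2 + 49 + 28) = -717*79 = -56643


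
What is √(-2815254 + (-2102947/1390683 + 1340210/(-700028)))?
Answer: I*√25733181542621178513567162/3023344842 ≈ 1677.9*I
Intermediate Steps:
√(-2815254 + (-2102947/1390683 + 1340210/(-700028))) = √(-2815254 + (-2102947*1/1390683 + 1340210*(-1/700028))) = √(-2815254 + (-300421/198669 - 29135/15218)) = √(-2815254 - 10360028093/3023344842) = √(-8511494019847961/3023344842) = I*√25733181542621178513567162/3023344842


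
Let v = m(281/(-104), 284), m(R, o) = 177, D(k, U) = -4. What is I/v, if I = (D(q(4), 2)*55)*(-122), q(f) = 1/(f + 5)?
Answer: 26840/177 ≈ 151.64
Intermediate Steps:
q(f) = 1/(5 + f)
v = 177
I = 26840 (I = -4*55*(-122) = -220*(-122) = 26840)
I/v = 26840/177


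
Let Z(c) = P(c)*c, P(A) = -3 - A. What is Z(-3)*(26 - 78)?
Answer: 0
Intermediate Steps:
Z(c) = c*(-3 - c) (Z(c) = (-3 - c)*c = c*(-3 - c))
Z(-3)*(26 - 78) = (-1*(-3)*(3 - 3))*(26 - 78) = -1*(-3)*0*(-52) = 0*(-52) = 0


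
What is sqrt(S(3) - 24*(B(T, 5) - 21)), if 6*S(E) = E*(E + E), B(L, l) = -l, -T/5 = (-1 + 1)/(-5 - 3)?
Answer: sqrt(627) ≈ 25.040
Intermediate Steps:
T = 0 (T = -5*(-1 + 1)/(-5 - 3) = -0/(-8) = -0*(-1)/8 = -5*0 = 0)
S(E) = E**2/3 (S(E) = (E*(E + E))/6 = (E*(2*E))/6 = (2*E**2)/6 = E**2/3)
sqrt(S(3) - 24*(B(T, 5) - 21)) = sqrt((1/3)*3**2 - 24*(-1*5 - 21)) = sqrt((1/3)*9 - 24*(-5 - 21)) = sqrt(3 - 24*(-26)) = sqrt(3 + 624) = sqrt(627)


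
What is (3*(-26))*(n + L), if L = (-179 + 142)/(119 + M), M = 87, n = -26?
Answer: 210327/103 ≈ 2042.0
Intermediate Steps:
L = -37/206 (L = (-179 + 142)/(119 + 87) = -37/206 ≈ -0.17961)
(3*(-26))*(n + L) = (3*(-26))*(-26 - 37/206) = -78*(-5393/206) = 210327/103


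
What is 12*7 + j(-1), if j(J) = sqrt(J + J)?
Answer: 84 + I*sqrt(2) ≈ 84.0 + 1.4142*I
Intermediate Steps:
j(J) = sqrt(2)*sqrt(J) (j(J) = sqrt(2*J) = sqrt(2)*sqrt(J))
12*7 + j(-1) = 12*7 + sqrt(2)*sqrt(-1) = 84 + sqrt(2)*I = 84 + I*sqrt(2)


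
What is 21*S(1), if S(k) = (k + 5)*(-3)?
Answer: -378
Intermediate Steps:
S(k) = -15 - 3*k (S(k) = (5 + k)*(-3) = -15 - 3*k)
21*S(1) = 21*(-15 - 3*1) = 21*(-15 - 3) = 21*(-18) = -378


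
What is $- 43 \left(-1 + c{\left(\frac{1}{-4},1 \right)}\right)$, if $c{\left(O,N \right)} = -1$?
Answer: $86$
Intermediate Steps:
$- 43 \left(-1 + c{\left(\frac{1}{-4},1 \right)}\right) = - 43 \left(-1 - 1\right) = \left(-43\right) \left(-2\right) = 86$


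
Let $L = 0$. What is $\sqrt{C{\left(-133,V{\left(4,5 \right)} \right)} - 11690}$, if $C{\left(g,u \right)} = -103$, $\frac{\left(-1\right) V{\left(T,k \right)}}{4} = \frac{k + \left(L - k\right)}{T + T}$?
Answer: $i \sqrt{11793} \approx 108.6 i$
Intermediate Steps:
$V{\left(T,k \right)} = 0$ ($V{\left(T,k \right)} = - 4 \frac{k + \left(0 - k\right)}{T + T} = - 4 \frac{k - k}{2 T} = - 4 \cdot 0 \frac{1}{2 T} = \left(-4\right) 0 = 0$)
$\sqrt{C{\left(-133,V{\left(4,5 \right)} \right)} - 11690} = \sqrt{-103 - 11690} = \sqrt{-11793} = i \sqrt{11793}$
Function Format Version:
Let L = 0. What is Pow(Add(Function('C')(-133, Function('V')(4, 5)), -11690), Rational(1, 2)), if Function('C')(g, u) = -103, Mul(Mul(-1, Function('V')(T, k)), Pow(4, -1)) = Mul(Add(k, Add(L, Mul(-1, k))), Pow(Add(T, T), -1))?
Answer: Mul(I, Pow(11793, Rational(1, 2))) ≈ Mul(108.60, I)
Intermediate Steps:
Function('V')(T, k) = 0 (Function('V')(T, k) = Mul(-4, Mul(Add(k, Add(0, Mul(-1, k))), Pow(Add(T, T), -1))) = Mul(-4, Mul(Add(k, Mul(-1, k)), Pow(Mul(2, T), -1))) = Mul(-4, Mul(0, Mul(Rational(1, 2), Pow(T, -1)))) = Mul(-4, 0) = 0)
Pow(Add(Function('C')(-133, Function('V')(4, 5)), -11690), Rational(1, 2)) = Pow(Add(-103, -11690), Rational(1, 2)) = Pow(-11793, Rational(1, 2)) = Mul(I, Pow(11793, Rational(1, 2)))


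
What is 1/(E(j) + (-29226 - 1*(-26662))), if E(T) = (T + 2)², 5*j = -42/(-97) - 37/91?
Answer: -1947898225/4986578267891 ≈ -0.00039063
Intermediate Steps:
j = 233/44135 (j = (-42/(-97) - 37/91)/5 = (-42*(-1/97) - 37*1/91)/5 = (42/97 - 37/91)/5 = (⅕)*(233/8827) = 233/44135 ≈ 0.0052793)
E(T) = (2 + T)²
1/(E(j) + (-29226 - 1*(-26662))) = 1/((2 + 233/44135)² + (-29226 - 1*(-26662))) = 1/((88503/44135)² + (-29226 + 26662)) = 1/(7832781009/1947898225 - 2564) = 1/(-4986578267891/1947898225) = -1947898225/4986578267891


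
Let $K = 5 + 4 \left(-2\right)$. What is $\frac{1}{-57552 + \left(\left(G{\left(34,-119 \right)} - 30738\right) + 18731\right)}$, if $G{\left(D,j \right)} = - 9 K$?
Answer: $- \frac{1}{69532} \approx -1.4382 \cdot 10^{-5}$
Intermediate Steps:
$K = -3$ ($K = 5 - 8 = -3$)
$G{\left(D,j \right)} = 27$ ($G{\left(D,j \right)} = \left(-9\right) \left(-3\right) = 27$)
$\frac{1}{-57552 + \left(\left(G{\left(34,-119 \right)} - 30738\right) + 18731\right)} = \frac{1}{-57552 + \left(\left(27 - 30738\right) + 18731\right)} = \frac{1}{-57552 + \left(-30711 + 18731\right)} = \frac{1}{-57552 - 11980} = \frac{1}{-69532} = - \frac{1}{69532}$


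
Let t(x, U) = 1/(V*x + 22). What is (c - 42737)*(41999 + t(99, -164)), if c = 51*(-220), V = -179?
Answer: -40108412567100/17699 ≈ -2.2661e+9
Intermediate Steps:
t(x, U) = 1/(22 - 179*x) (t(x, U) = 1/(-179*x + 22) = 1/(22 - 179*x))
c = -11220
(c - 42737)*(41999 + t(99, -164)) = (-11220 - 42737)*(41999 - 1/(-22 + 179*99)) = -53957*(41999 - 1/(-22 + 17721)) = -53957*(41999 - 1/17699) = -53957*743340300/17699 = -40108412567100/17699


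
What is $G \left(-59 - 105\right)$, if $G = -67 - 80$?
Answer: $24108$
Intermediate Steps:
$G = -147$ ($G = -67 - 80 = -147$)
$G \left(-59 - 105\right) = - 147 \left(-59 - 105\right) = \left(-147\right) \left(-164\right) = 24108$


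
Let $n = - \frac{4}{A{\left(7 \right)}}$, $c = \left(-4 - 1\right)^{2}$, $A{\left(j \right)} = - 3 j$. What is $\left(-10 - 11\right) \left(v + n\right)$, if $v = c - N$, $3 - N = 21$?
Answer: $-907$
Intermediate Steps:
$N = -18$ ($N = 3 - 21 = -18$)
$c = 25$ ($c = \left(-5\right)^{2} = 25$)
$n = \frac{4}{21}$ ($n = - \frac{4}{\left(-3\right) 7} = - \frac{4}{-21} = \left(-4\right) \left(- \frac{1}{21}\right) = \frac{4}{21} \approx 0.19048$)
$v = 43$ ($v = 25 - -18 = 25 + 18 = 43$)
$\left(-10 - 11\right) \left(v + n\right) = \left(-10 - 11\right) \left(43 + \frac{4}{21}\right) = \left(-10 - 11\right) \frac{907}{21} = \left(-21\right) \frac{907}{21} = -907$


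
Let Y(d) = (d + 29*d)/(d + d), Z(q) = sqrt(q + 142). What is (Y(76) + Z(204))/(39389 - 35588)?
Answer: 5/1267 + sqrt(346)/3801 ≈ 0.0088401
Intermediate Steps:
Z(q) = sqrt(142 + q)
Y(d) = 15 (Y(d) = (30*d)/((2*d)) = (30*d)*(1/(2*d)) = 15)
(Y(76) + Z(204))/(39389 - 35588) = (15 + sqrt(142 + 204))/(39389 - 35588) = (15 + sqrt(346))/3801 = (15 + sqrt(346))*(1/3801) = 5/1267 + sqrt(346)/3801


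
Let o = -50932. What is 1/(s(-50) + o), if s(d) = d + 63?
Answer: -1/50919 ≈ -1.9639e-5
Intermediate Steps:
s(d) = 63 + d
1/(s(-50) + o) = 1/((63 - 50) - 50932) = 1/(13 - 50932) = 1/(-50919) = -1/50919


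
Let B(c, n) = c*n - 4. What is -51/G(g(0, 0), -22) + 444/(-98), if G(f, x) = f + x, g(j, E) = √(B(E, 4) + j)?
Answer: -26679/11956 + 51*I/244 ≈ -2.2314 + 0.20902*I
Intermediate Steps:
B(c, n) = -4 + c*n
g(j, E) = √(-4 + j + 4*E) (g(j, E) = √((-4 + E*4) + j) = √((-4 + 4*E) + j) = √(-4 + j + 4*E))
-51/G(g(0, 0), -22) + 444/(-98) = -51/(√(-4 + 0 + 4*0) - 22) + 444/(-98) = -51/(√(-4 + 0 + 0) - 22) + 444*(-1/98) = -51/(√(-4) - 22) - 222/49 = -51/(2*I - 22) - 222/49 = -51*(-22 - 2*I)/488 - 222/49 = -222/49 - 51*(-22 - 2*I)/488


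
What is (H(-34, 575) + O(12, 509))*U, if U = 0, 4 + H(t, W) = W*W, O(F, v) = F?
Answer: 0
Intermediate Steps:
H(t, W) = -4 + W² (H(t, W) = -4 + W*W = -4 + W²)
(H(-34, 575) + O(12, 509))*U = ((-4 + 575²) + 12)*0 = ((-4 + 330625) + 12)*0 = (330621 + 12)*0 = 330633*0 = 0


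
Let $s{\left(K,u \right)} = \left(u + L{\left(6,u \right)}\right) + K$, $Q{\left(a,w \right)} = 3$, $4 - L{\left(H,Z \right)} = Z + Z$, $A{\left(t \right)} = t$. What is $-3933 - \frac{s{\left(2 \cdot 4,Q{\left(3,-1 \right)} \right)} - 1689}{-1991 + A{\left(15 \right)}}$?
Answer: $- \frac{971661}{247} \approx -3933.9$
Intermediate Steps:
$L{\left(H,Z \right)} = 4 - 2 Z$ ($L{\left(H,Z \right)} = 4 - \left(Z + Z\right) = 4 - 2 Z$)
$s{\left(K,u \right)} = 4 + K - u$ ($s{\left(K,u \right)} = \left(u - \left(-4 + 2 u\right)\right) + K = \left(4 - u\right) + K = 4 + K - u$)
$-3933 - \frac{s{\left(2 \cdot 4,Q{\left(3,-1 \right)} \right)} - 1689}{-1991 + A{\left(15 \right)}} = -3933 - \frac{\left(4 + 2 \cdot 4 - 3\right) - 1689}{-1991 + 15} = -3933 - \frac{\left(4 + 8 - 3\right) - 1689}{-1976} = -3933 - \left(9 - 1689\right) \left(- \frac{1}{1976}\right) = -3933 - \left(-1680\right) \left(- \frac{1}{1976}\right) = -3933 - \frac{210}{247} = - \frac{971661}{247}$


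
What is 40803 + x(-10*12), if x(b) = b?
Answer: 40683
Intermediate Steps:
40803 + x(-10*12) = 40803 - 10*12 = 40803 - 120 = 40683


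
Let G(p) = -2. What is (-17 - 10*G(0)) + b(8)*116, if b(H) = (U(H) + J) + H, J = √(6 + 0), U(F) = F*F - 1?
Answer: 8239 + 116*√6 ≈ 8523.1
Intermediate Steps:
U(F) = -1 + F² (U(F) = F² - 1 = -1 + F²)
J = √6 ≈ 2.4495
b(H) = -1 + H + √6 + H² (b(H) = ((-1 + H²) + √6) + H = (-1 + √6 + H²) + H = -1 + H + √6 + H²)
(-17 - 10*G(0)) + b(8)*116 = (-17 - 10*(-2)) + (-1 + 8 + √6 + 8²)*116 = (-17 + 20) + (-1 + 8 + √6 + 64)*116 = 3 + (71 + √6)*116 = 3 + (8236 + 116*√6) = 8239 + 116*√6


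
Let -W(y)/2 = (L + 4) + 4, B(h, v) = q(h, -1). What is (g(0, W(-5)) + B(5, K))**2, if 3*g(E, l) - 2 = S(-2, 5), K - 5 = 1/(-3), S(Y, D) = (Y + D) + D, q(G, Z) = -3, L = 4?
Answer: 1/9 ≈ 0.11111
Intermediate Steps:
S(Y, D) = Y + 2*D (S(Y, D) = (D + Y) + D = Y + 2*D)
K = 14/3 (K = 5 + 1/(-3) = 5 + 1*(-1/3) = 5 - 1/3 = 14/3 ≈ 4.6667)
B(h, v) = -3
W(y) = -24 (W(y) = -2*((4 + 4) + 4) = -2*(8 + 4) = -2*12 = -24)
g(E, l) = 10/3 (g(E, l) = 2/3 + (-2 + 2*5)/3 = 2/3 + (-2 + 10)/3 = 2/3 + (1/3)*8 = 2/3 + 8/3 = 10/3)
(g(0, W(-5)) + B(5, K))**2 = (10/3 - 3)**2 = (1/3)**2 = 1/9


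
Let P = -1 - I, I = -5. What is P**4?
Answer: 256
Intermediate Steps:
P = 4 (P = -1 - 1*(-5) = -1 + 5 = 4)
P**4 = 4**4 = 256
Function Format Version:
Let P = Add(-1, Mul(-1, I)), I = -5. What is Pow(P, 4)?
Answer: 256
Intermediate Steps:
P = 4 (P = Add(-1, Mul(-1, -5)) = Add(-1, 5) = 4)
Pow(P, 4) = Pow(4, 4) = 256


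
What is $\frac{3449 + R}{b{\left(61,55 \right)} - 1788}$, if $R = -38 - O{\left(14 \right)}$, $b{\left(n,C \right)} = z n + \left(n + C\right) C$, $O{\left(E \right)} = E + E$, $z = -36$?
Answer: $\frac{3383}{2396} \approx 1.4119$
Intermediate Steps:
$O{\left(E \right)} = 2 E$
$b{\left(n,C \right)} = - 36 n + C \left(C + n\right)$ ($b{\left(n,C \right)} = - 36 n + \left(n + C\right) C = - 36 n + \left(C + n\right) C = - 36 n + C \left(C + n\right)$)
$R = -66$ ($R = -38 - 2 \cdot 14 = -38 - 28 = -66$)
$\frac{3449 + R}{b{\left(61,55 \right)} - 1788} = \frac{3449 - 66}{\left(55^{2} - 2196 + 55 \cdot 61\right) - 1788} = \frac{3383}{\left(3025 - 2196 + 3355\right) - 1788} = \frac{3383}{4184 - 1788} = \frac{3383}{2396}$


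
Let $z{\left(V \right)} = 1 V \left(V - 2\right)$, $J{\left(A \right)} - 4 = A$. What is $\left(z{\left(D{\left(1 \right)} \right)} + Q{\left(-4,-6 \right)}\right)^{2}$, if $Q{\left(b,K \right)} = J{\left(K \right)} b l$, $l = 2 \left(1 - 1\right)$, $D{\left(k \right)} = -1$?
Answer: $9$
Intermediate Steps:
$J{\left(A \right)} = 4 + A$
$l = 0$ ($l = 2 \cdot 0 = 0$)
$z{\left(V \right)} = V \left(-2 + V\right)$
$Q{\left(b,K \right)} = 0$ ($Q{\left(b,K \right)} = \left(4 + K\right) b 0 = b \left(4 + K\right) 0 = 0$)
$\left(z{\left(D{\left(1 \right)} \right)} + Q{\left(-4,-6 \right)}\right)^{2} = \left(- (-2 - 1) + 0\right)^{2} = \left(\left(-1\right) \left(-3\right) + 0\right)^{2} = \left(3 + 0\right)^{2} = 3^{2} = 9$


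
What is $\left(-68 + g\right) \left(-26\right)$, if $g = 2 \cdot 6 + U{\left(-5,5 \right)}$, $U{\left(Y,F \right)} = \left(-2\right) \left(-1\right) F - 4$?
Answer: $1300$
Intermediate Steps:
$U{\left(Y,F \right)} = -4 + 2 F$ ($U{\left(Y,F \right)} = 2 F - 4 = -4 + 2 F$)
$g = 18$ ($g = 2 \cdot 6 + \left(-4 + 2 \cdot 5\right) = 12 + \left(-4 + 10\right) = 12 + 6 = 18$)
$\left(-68 + g\right) \left(-26\right) = \left(-68 + 18\right) \left(-26\right) = \left(-50\right) \left(-26\right) = 1300$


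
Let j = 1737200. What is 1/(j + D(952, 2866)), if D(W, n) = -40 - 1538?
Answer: 1/1735622 ≈ 5.7616e-7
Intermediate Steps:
D(W, n) = -1578
1/(j + D(952, 2866)) = 1/(1737200 - 1578) = 1/1735622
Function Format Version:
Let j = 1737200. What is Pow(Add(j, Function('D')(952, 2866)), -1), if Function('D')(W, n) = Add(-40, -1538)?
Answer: Rational(1, 1735622) ≈ 5.7616e-7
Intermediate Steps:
Function('D')(W, n) = -1578
Pow(Add(j, Function('D')(952, 2866)), -1) = Pow(Add(1737200, -1578), -1) = Pow(1735622, -1) = Rational(1, 1735622)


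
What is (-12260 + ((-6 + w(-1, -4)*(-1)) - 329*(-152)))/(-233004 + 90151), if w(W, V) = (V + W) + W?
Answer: -37748/142853 ≈ -0.26424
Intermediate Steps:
w(W, V) = V + 2*W
(-12260 + ((-6 + w(-1, -4)*(-1)) - 329*(-152)))/(-233004 + 90151) = (-12260 + ((-6 + (-4 + 2*(-1))*(-1)) - 329*(-152)))/(-233004 + 90151) = (-12260 + ((-6 + (-4 - 2)*(-1)) + 50008))/(-142853) = (-12260 + ((-6 - 6*(-1)) + 50008))*(-1/142853) = (-12260 + ((-6 + 6) + 50008))*(-1/142853) = (-12260 + (0 + 50008))*(-1/142853) = (-12260 + 50008)*(-1/142853) = 37748*(-1/142853) = -37748/142853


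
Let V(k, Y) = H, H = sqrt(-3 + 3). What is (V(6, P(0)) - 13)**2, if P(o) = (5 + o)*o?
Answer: 169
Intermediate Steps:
P(o) = o*(5 + o)
H = 0 (H = sqrt(0) = 0)
V(k, Y) = 0
(V(6, P(0)) - 13)**2 = (0 - 13)**2 = (-13)**2 = 169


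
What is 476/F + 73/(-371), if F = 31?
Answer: 174333/11501 ≈ 15.158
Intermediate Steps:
476/F + 73/(-371) = 476/31 + 73/(-371) = 476*(1/31) + 73*(-1/371) = 476/31 - 73/371 = 174333/11501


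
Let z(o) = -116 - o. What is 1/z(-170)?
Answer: 1/54 ≈ 0.018519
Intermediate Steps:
1/z(-170) = 1/(-116 - 1*(-170)) = 1/(-116 + 170) = 1/54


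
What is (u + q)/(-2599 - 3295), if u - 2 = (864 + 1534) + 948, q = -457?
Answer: -413/842 ≈ -0.49050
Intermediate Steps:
u = 3348 (u = 2 + ((864 + 1534) + 948) = 2 + (2398 + 948) = 2 + 3346 = 3348)
(u + q)/(-2599 - 3295) = (3348 - 457)/(-2599 - 3295) = 2891/(-5894) = 2891*(-1/5894) = -413/842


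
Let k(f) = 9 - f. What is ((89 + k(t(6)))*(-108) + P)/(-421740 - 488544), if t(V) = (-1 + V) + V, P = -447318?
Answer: 76119/151714 ≈ 0.50173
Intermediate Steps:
t(V) = -1 + 2*V
((89 + k(t(6)))*(-108) + P)/(-421740 - 488544) = ((89 + (9 - (-1 + 2*6)))*(-108) - 447318)/(-421740 - 488544) = ((89 + (9 - (-1 + 12)))*(-108) - 447318)/(-910284) = ((89 + (9 - 1*11))*(-108) - 447318)*(-1/910284) = ((89 + (9 - 11))*(-108) - 447318)*(-1/910284) = ((89 - 2)*(-108) - 447318)*(-1/910284) = (87*(-108) - 447318)*(-1/910284) = (-9396 - 447318)*(-1/910284) = -456714*(-1/910284) = 76119/151714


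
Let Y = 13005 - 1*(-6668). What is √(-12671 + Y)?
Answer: 3*√778 ≈ 83.678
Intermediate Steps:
Y = 19673 (Y = 13005 + 6668 = 19673)
√(-12671 + Y) = √(-12671 + 19673) = √7002 = 3*√778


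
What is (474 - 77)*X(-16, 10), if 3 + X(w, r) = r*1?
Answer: 2779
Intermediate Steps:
X(w, r) = -3 + r (X(w, r) = -3 + r*1 = -3 + r)
(474 - 77)*X(-16, 10) = (474 - 77)*(-3 + 10) = 397*7 = 2779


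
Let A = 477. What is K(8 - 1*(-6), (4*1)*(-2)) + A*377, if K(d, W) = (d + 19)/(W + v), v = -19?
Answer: 1618450/9 ≈ 1.7983e+5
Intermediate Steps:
K(d, W) = (19 + d)/(-19 + W) (K(d, W) = (d + 19)/(W - 19) = (19 + d)/(-19 + W))
K(8 - 1*(-6), (4*1)*(-2)) + A*377 = (19 + (8 - 1*(-6)))/(-19 + (4*1)*(-2)) + 477*377 = (19 + (8 + 6))/(-19 + 4*(-2)) + 179829 = (19 + 14)/(-19 - 8) + 179829 = 33/(-27) + 179829 = -1/27*33 + 179829 = -11/9 + 179829 = 1618450/9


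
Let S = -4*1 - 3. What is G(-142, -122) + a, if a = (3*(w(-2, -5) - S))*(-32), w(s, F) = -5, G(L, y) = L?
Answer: -334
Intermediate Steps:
S = -7 (S = -4 - 3 = -7)
a = -192 (a = (3*(-5 - 1*(-7)))*(-32) = (3*(-5 + 7))*(-32) = (3*2)*(-32) = 6*(-32) = -192)
G(-142, -122) + a = -142 - 192 = -334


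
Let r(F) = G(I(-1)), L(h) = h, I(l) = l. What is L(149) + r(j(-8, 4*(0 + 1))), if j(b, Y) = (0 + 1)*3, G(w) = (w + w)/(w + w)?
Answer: 150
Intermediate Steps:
G(w) = 1 (G(w) = (2*w)/((2*w)) = (2*w)*(1/(2*w)) = 1)
j(b, Y) = 3 (j(b, Y) = 1*3 = 3)
r(F) = 1
L(149) + r(j(-8, 4*(0 + 1))) = 149 + 1 = 150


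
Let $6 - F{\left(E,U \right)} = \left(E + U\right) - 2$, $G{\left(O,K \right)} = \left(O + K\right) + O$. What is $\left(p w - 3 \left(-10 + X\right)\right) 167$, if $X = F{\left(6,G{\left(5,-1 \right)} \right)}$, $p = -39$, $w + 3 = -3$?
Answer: $47595$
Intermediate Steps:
$w = -6$ ($w = -3 - 3 = -6$)
$G{\left(O,K \right)} = K + 2 O$ ($G{\left(O,K \right)} = \left(K + O\right) + O = K + 2 O$)
$F{\left(E,U \right)} = 8 - E - U$ ($F{\left(E,U \right)} = 6 - \left(\left(E + U\right) - 2\right) = 6 - \left(-2 + E + U\right) = 8 - E - U$)
$X = -7$ ($X = 8 - 6 - \left(-1 + 2 \cdot 5\right) = 8 - 6 - \left(-1 + 10\right) = 8 - 6 - 9 = -7$)
$\left(p w - 3 \left(-10 + X\right)\right) 167 = \left(\left(-39\right) \left(-6\right) - 3 \left(-10 - 7\right)\right) 167 = \left(234 - -51\right) 167 = \left(234 + 51\right) 167 = 285 \cdot 167 = 47595$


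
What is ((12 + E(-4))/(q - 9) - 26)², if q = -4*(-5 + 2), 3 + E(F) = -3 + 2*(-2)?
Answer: 5776/9 ≈ 641.78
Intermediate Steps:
E(F) = -10 (E(F) = -3 + (-3 + 2*(-2)) = -3 + (-3 - 4) = -3 - 7 = -10)
q = 12 (q = -4*(-3) = 12)
((12 + E(-4))/(q - 9) - 26)² = ((12 - 10)/(12 - 9) - 26)² = (2/3 - 26)² = (2*(⅓) - 26)² = (⅔ - 26)² = (-76/3)² = 5776/9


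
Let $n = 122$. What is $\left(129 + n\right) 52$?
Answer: $13052$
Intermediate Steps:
$\left(129 + n\right) 52 = \left(129 + 122\right) 52 = 251 \cdot 52 = 13052$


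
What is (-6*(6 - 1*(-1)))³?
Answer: -74088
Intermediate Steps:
(-6*(6 - 1*(-1)))³ = (-6*(6 + 1))³ = (-6*7)³ = (-42)³ = -74088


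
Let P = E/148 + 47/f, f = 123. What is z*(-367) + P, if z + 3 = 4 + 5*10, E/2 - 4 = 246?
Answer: -85163953/4551 ≈ -18713.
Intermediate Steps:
E = 500 (E = 8 + 2*246 = 8 + 492 = 500)
z = 51 (z = -3 + (4 + 5*10) = -3 + (4 + 50) = -3 + 54 = 51)
P = 17114/4551 (P = 500/148 + 47/123 = 500*(1/148) + 47*(1/123) = 125/37 + 47/123 = 17114/4551 ≈ 3.7605)
z*(-367) + P = 51*(-367) + 17114/4551 = -18717 + 17114/4551 = -85163953/4551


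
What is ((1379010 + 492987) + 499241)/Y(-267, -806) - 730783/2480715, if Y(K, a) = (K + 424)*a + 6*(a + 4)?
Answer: -2989178472676/162925919055 ≈ -18.347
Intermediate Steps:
Y(K, a) = 24 + 6*a + a*(424 + K) (Y(K, a) = (424 + K)*a + 6*(4 + a) = a*(424 + K) + (24 + 6*a) = 24 + 6*a + a*(424 + K))
((1379010 + 492987) + 499241)/Y(-267, -806) - 730783/2480715 = ((1379010 + 492987) + 499241)/(24 + 430*(-806) - 267*(-806)) - 730783/2480715 = (1871997 + 499241)/(24 - 346580 + 215202) - 730783*1/2480715 = 2371238/(-131354) - 730783/2480715 = 2371238*(-1/131354) - 730783/2480715 = -1185619/65677 - 730783/2480715 = -2989178472676/162925919055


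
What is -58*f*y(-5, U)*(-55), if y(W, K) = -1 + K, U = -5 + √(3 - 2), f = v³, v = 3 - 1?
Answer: -127600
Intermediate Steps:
v = 2
f = 8 (f = 2³ = 8)
U = -4 (U = -5 + √1 = -5 + 1 = -4)
-58*f*y(-5, U)*(-55) = -464*(-1 - 4)*(-55) = -464*(-5)*(-55) = -58*(-40)*(-55) = 2320*(-55) = -127600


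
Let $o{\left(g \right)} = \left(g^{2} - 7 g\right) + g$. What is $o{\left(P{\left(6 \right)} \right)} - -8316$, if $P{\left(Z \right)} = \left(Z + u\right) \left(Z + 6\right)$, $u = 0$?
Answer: $13068$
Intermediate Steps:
$P{\left(Z \right)} = Z \left(6 + Z\right)$ ($P{\left(Z \right)} = \left(Z + 0\right) \left(Z + 6\right) = Z \left(6 + Z\right)$)
$o{\left(g \right)} = g^{2} - 6 g$
$o{\left(P{\left(6 \right)} \right)} - -8316 = 6 \left(6 + 6\right) \left(-6 + 6 \left(6 + 6\right)\right) - -8316 = 6 \cdot 12 \left(-6 + 6 \cdot 12\right) + 8316 = 72 \left(-6 + 72\right) + 8316 = 72 \cdot 66 + 8316 = 4752 + 8316 = 13068$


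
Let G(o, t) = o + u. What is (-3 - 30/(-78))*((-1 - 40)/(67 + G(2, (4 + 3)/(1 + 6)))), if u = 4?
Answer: 1394/949 ≈ 1.4689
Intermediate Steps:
G(o, t) = 4 + o (G(o, t) = o + 4 = 4 + o)
(-3 - 30/(-78))*((-1 - 40)/(67 + G(2, (4 + 3)/(1 + 6)))) = (-3 - 30/(-78))*((-1 - 40)/(67 + (4 + 2))) = (-3 - 30*(-1/78))*(-41/(67 + 6)) = (-3 + 5/13)*(-41/73) = -(-1394)/(13*73) = -34/13*(-41/73) = 1394/949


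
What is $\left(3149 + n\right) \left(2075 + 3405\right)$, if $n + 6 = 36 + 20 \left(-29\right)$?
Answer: $14242520$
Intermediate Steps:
$n = -550$ ($n = -6 + \left(36 + 20 \left(-29\right)\right) = -6 + \left(36 - 580\right) = -6 - 544 = -550$)
$\left(3149 + n\right) \left(2075 + 3405\right) = \left(3149 - 550\right) \left(2075 + 3405\right) = 2599 \cdot 5480 = 14242520$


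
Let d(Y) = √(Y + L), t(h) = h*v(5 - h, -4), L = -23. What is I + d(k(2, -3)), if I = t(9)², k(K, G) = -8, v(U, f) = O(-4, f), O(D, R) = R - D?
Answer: I*√31 ≈ 5.5678*I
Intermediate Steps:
v(U, f) = 4 + f (v(U, f) = f - 1*(-4) = f + 4 = 4 + f)
t(h) = 0 (t(h) = h*(4 - 4) = h*0 = 0)
d(Y) = √(-23 + Y) (d(Y) = √(Y - 23) = √(-23 + Y))
I = 0 (I = 0² = 0)
I + d(k(2, -3)) = 0 + √(-23 - 8) = 0 + √(-31) = 0 + I*√31 = I*√31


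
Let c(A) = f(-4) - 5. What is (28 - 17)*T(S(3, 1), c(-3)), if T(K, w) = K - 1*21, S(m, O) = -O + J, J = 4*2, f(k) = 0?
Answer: -154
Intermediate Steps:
J = 8
c(A) = -5 (c(A) = 0 - 5 = -5)
S(m, O) = 8 - O (S(m, O) = -O + 8 = 8 - O)
T(K, w) = -21 + K (T(K, w) = K - 21 = -21 + K)
(28 - 17)*T(S(3, 1), c(-3)) = (28 - 17)*(-21 + (8 - 1*1)) = 11*(-21 + (8 - 1)) = 11*(-21 + 7) = 11*(-14) = -154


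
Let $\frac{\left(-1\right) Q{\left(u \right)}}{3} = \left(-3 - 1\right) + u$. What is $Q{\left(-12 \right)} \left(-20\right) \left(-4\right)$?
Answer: $3840$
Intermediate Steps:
$Q{\left(u \right)} = 12 - 3 u$ ($Q{\left(u \right)} = - 3 \left(\left(-3 - 1\right) + u\right) = - 3 \left(-4 + u\right) = 12 - 3 u$)
$Q{\left(-12 \right)} \left(-20\right) \left(-4\right) = \left(12 - -36\right) \left(-20\right) \left(-4\right) = \left(12 + 36\right) \left(-20\right) \left(-4\right) = 48 \left(-20\right) \left(-4\right) = \left(-960\right) \left(-4\right) = 3840$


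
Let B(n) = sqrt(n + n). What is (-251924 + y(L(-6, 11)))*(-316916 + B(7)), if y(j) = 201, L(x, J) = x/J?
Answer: 79775046268 - 251723*sqrt(14) ≈ 7.9774e+10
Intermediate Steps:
B(n) = sqrt(2)*sqrt(n) (B(n) = sqrt(2*n) = sqrt(2)*sqrt(n))
(-251924 + y(L(-6, 11)))*(-316916 + B(7)) = (-251924 + 201)*(-316916 + sqrt(2)*sqrt(7)) = -251723*(-316916 + sqrt(14)) = 79775046268 - 251723*sqrt(14)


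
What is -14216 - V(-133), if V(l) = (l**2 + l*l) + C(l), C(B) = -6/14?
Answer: -347155/7 ≈ -49594.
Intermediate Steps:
C(B) = -3/7 (C(B) = -6*1/14 = -3/7)
V(l) = -3/7 + 2*l**2 (V(l) = (l**2 + l*l) - 3/7 = (l**2 + l**2) - 3/7 = 2*l**2 - 3/7 = -3/7 + 2*l**2)
-14216 - V(-133) = -14216 - (-3/7 + 2*(-133)**2) = -14216 - (-3/7 + 2*17689) = -14216 - (-3/7 + 35378) = -14216 - 1*247643/7 = -14216 - 247643/7 = -347155/7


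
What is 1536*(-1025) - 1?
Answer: -1574401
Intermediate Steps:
1536*(-1025) - 1 = -1574400 - 1 = -1574401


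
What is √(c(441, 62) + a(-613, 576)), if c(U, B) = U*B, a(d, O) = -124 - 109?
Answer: √27109 ≈ 164.65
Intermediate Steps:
a(d, O) = -233
c(U, B) = B*U
√(c(441, 62) + a(-613, 576)) = √(62*441 - 233) = √(27342 - 233) = √27109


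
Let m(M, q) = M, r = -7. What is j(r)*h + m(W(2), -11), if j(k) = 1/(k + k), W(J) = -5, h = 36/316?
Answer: -5539/1106 ≈ -5.0081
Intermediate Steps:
h = 9/79 (h = 36*(1/316) = 9/79 ≈ 0.11392)
j(k) = 1/(2*k)
j(r)*h + m(W(2), -11) = ((1/2)/(-7))*(9/79) - 5 = ((1/2)*(-1/7))*(9/79) - 5 = -1/14*9/79 - 5 = -9/1106 - 5 = -5539/1106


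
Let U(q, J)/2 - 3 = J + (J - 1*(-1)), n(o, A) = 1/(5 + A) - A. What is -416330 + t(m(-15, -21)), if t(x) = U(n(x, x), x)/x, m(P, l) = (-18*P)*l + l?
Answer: -2369311274/5691 ≈ -4.1633e+5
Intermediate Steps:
m(P, l) = l - 18*P*l (m(P, l) = -18*P*l + l = l - 18*P*l)
U(q, J) = 8 + 4*J (U(q, J) = 6 + 2*(J + (J - 1*(-1))) = 6 + 2*(J + (J + 1)) = 6 + 2*(J + (1 + J)) = 6 + 2*(1 + 2*J) = 6 + (2 + 4*J) = 8 + 4*J)
t(x) = (8 + 4*x)/x
-416330 + t(m(-15, -21)) = -416330 + (4 + 8/((-21*(1 - 18*(-15))))) = -416330 + (4 + 8/((-21*(1 + 270)))) = -416330 + (4 + 8/((-21*271))) = -416330 + (4 + 8/(-5691)) = -416330 + (4 + 8*(-1/5691)) = -416330 + (4 - 8/5691) = -416330 + 22756/5691 = -2369311274/5691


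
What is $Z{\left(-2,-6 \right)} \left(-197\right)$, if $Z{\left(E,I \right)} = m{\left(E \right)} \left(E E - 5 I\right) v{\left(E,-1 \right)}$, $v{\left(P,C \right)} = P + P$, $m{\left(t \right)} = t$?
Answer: $-53584$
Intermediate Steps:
$v{\left(P,C \right)} = 2 P$
$Z{\left(E,I \right)} = 2 E^{2} \left(E^{2} - 5 I\right)$ ($Z{\left(E,I \right)} = E \left(E E - 5 I\right) 2 E = E \left(E^{2} - 5 I\right) 2 E = 2 E^{2} \left(E^{2} - 5 I\right)$)
$Z{\left(-2,-6 \right)} \left(-197\right) = 2 \left(-2\right)^{2} \left(\left(-2\right)^{2} - -30\right) \left(-197\right) = 2 \cdot 4 \left(4 + 30\right) \left(-197\right) = 2 \cdot 4 \cdot 34 \left(-197\right) = 272 \left(-197\right) = -53584$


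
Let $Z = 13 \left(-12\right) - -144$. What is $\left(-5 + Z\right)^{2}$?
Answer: $289$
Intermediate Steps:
$Z = -12$ ($Z = -156 + 144 = -12$)
$\left(-5 + Z\right)^{2} = \left(-5 - 12\right)^{2} = \left(-17\right)^{2} = 289$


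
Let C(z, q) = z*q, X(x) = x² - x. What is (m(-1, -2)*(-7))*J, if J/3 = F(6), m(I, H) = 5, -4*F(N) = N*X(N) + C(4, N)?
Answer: 5355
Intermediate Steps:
C(z, q) = q*z
F(N) = -N - N²*(-1 + N)/4 (F(N) = -(N*(N*(-1 + N)) + N*4)/4 = -(N²*(-1 + N) + 4*N)/4 = -(4*N + N²*(-1 + N))/4 = -N - N²*(-1 + N)/4)
J = -153 (J = 3*((¼)*6*(-4 + 6*(1 - 1*6))) = 3*((¼)*6*(-4 + 6*(1 - 6))) = 3*((¼)*6*(-4 + 6*(-5))) = 3*((¼)*6*(-4 - 30)) = 3*((¼)*6*(-34)) = 3*(-51) = -153)
(m(-1, -2)*(-7))*J = (5*(-7))*(-153) = -35*(-153) = 5355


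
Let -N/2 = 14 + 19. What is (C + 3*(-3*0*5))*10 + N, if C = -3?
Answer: -96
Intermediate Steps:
N = -66 (N = -2*(14 + 19) = -2*33 = -66)
(C + 3*(-3*0*5))*10 + N = (-3 + 3*(-3*0*5))*10 - 66 = (-3 + 3*(0*5))*10 - 66 = (-3 + 3*0)*10 - 66 = (-3 + 0)*10 - 66 = -3*10 - 66 = -30 - 66 = -96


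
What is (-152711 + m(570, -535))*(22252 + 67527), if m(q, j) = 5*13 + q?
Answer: -13653231204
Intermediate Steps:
m(q, j) = 65 + q
(-152711 + m(570, -535))*(22252 + 67527) = (-152711 + (65 + 570))*(22252 + 67527) = (-152711 + 635)*89779 = -152076*89779 = -13653231204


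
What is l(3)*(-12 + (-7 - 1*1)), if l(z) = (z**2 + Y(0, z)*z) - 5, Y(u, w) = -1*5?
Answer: 220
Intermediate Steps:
Y(u, w) = -5
l(z) = -5 + z**2 - 5*z (l(z) = (z**2 - 5*z) - 5 = -5 + z**2 - 5*z)
l(3)*(-12 + (-7 - 1*1)) = (-5 + 3**2 - 5*3)*(-12 + (-7 - 1*1)) = (-5 + 9 - 15)*(-12 + (-7 - 1)) = -11*(-12 - 8) = -11*(-20) = 220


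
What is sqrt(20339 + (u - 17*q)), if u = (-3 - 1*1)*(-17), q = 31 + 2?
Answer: sqrt(19846) ≈ 140.88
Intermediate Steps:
q = 33
u = 68 (u = (-3 - 1)*(-17) = -4*(-17) = 68)
sqrt(20339 + (u - 17*q)) = sqrt(20339 + (68 - 17*33)) = sqrt(20339 + (68 - 561)) = sqrt(20339 - 493) = sqrt(19846)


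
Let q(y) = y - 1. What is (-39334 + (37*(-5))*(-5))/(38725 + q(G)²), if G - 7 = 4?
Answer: -38409/38825 ≈ -0.98929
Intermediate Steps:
G = 11 (G = 7 + 4 = 11)
q(y) = -1 + y
(-39334 + (37*(-5))*(-5))/(38725 + q(G)²) = (-39334 + (37*(-5))*(-5))/(38725 + (-1 + 11)²) = (-39334 - 185*(-5))/(38725 + 10²) = (-39334 + 925)/(38725 + 100) = -38409/38825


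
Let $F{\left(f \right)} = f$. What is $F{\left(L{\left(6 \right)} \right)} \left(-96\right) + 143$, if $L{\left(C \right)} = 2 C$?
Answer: $-1009$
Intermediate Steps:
$F{\left(L{\left(6 \right)} \right)} \left(-96\right) + 143 = 2 \cdot 6 \left(-96\right) + 143 = 12 \left(-96\right) + 143 = -1152 + 143 = -1009$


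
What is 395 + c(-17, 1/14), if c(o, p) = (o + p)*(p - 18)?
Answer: 136907/196 ≈ 698.50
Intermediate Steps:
c(o, p) = (-18 + p)*(o + p) (c(o, p) = (o + p)*(-18 + p) = (-18 + p)*(o + p))
395 + c(-17, 1/14) = 395 + ((1/14)² - 18*(-17) - 18/14 - 17/14) = 395 + ((1/14)² + 306 - 18*1/14 - 17*1/14) = 395 + (1/196 + 306 - 9/7 - 17/14) = 395 + 59487/196 = 136907/196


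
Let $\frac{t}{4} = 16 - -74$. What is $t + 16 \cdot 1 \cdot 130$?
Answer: $2440$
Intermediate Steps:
$t = 360$ ($t = 4 \left(16 - -74\right) = 4 \left(16 + 74\right) = 4 \cdot 90 = 360$)
$t + 16 \cdot 1 \cdot 130 = 360 + 16 \cdot 1 \cdot 130 = 360 + 16 \cdot 130 = 360 + 2080 = 2440$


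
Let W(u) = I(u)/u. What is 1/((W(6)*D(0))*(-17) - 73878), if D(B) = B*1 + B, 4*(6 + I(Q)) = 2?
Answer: -1/73878 ≈ -1.3536e-5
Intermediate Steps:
I(Q) = -11/2 (I(Q) = -6 + (1/4)*2 = -6 + 1/2 = -11/2)
W(u) = -11/(2*u)
D(B) = 2*B (D(B) = B + B = 2*B)
1/((W(6)*D(0))*(-17) - 73878) = 1/(((-11/2/6)*(2*0))*(-17) - 73878) = 1/((-11/2*1/6*0)*(-17) - 73878) = 1/(-11/12*0*(-17) - 73878) = 1/(0*(-17) - 73878) = 1/(0 - 73878) = 1/(-73878) = -1/73878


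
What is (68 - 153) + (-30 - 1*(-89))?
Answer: -26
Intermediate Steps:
(68 - 153) + (-30 - 1*(-89)) = -85 + (-30 + 89) = -85 + 59 = -26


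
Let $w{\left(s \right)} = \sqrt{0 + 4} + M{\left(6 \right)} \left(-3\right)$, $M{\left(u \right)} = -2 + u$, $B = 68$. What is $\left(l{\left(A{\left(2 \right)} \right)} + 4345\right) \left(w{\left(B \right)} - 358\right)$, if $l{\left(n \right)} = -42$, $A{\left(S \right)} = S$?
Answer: $-1583504$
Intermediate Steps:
$w{\left(s \right)} = -10$ ($w{\left(s \right)} = \sqrt{0 + 4} + \left(-2 + 6\right) \left(-3\right) = \sqrt{4} + 4 \left(-3\right) = 2 - 12 = -10$)
$\left(l{\left(A{\left(2 \right)} \right)} + 4345\right) \left(w{\left(B \right)} - 358\right) = \left(-42 + 4345\right) \left(-10 - 358\right) = 4303 \left(-368\right) = -1583504$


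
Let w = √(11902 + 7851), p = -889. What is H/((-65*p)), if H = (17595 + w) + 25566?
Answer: 43161/57785 + √19753/57785 ≈ 0.74936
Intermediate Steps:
w = √19753 ≈ 140.55
H = 43161 + √19753 (H = (17595 + √19753) + 25566 = 43161 + √19753 ≈ 43302.)
H/((-65*p)) = (43161 + √19753)/((-65*(-889))) = (43161 + √19753)/57785 = (43161 + √19753)*(1/57785) = 43161/57785 + √19753/57785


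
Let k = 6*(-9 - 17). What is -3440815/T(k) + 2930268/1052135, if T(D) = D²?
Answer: -3548890887977/25604757360 ≈ -138.60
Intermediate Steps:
k = -156 (k = 6*(-26) = -156)
-3440815/T(k) + 2930268/1052135 = -3440815/((-156)²) + 2930268/1052135 = -3440815/24336 + 2930268*(1/1052135) = -3440815*1/24336 + 2930268/1052135 = -3440815/24336 + 2930268/1052135 = -3548890887977/25604757360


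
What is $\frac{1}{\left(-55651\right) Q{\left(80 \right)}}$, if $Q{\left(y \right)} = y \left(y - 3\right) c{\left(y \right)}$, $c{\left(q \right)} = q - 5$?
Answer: $- \frac{1}{25710762000} \approx -3.8894 \cdot 10^{-11}$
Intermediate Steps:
$c{\left(q \right)} = -5 + q$ ($c{\left(q \right)} = q - 5 = -5 + q$)
$Q{\left(y \right)} = y \left(-5 + y\right) \left(-3 + y\right)$ ($Q{\left(y \right)} = y \left(y - 3\right) \left(-5 + y\right) = y \left(-3 + y\right) \left(-5 + y\right) = y \left(-5 + y\right) \left(-3 + y\right)$)
$\frac{1}{\left(-55651\right) Q{\left(80 \right)}} = \frac{1}{\left(-55651\right) 80 \left(-5 + 80\right) \left(-3 + 80\right)} = - \frac{1}{55651 \cdot 80 \cdot 75 \cdot 77} = - \frac{1}{55651 \cdot 462000} = \left(- \frac{1}{55651}\right) \frac{1}{462000} = - \frac{1}{25710762000}$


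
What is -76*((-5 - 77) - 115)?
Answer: 14972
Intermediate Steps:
-76*((-5 - 77) - 115) = -76*(-82 - 115) = -76*(-197) = 14972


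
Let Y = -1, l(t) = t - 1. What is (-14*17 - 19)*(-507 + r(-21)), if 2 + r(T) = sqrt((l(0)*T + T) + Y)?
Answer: 130813 - 257*I ≈ 1.3081e+5 - 257.0*I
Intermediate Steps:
l(t) = -1 + t
r(T) = -2 + I (r(T) = -2 + sqrt(((-1 + 0)*T + T) - 1) = -2 + sqrt((-T + T) - 1) = -2 + sqrt(0 - 1) = -2 + sqrt(-1) = -2 + I)
(-14*17 - 19)*(-507 + r(-21)) = (-14*17 - 19)*(-507 + (-2 + I)) = (-238 - 19)*(-509 + I) = -257*(-509 + I) = 130813 - 257*I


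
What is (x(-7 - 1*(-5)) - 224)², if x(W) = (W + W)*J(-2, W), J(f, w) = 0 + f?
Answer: 46656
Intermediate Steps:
J(f, w) = f
x(W) = -4*W (x(W) = (W + W)*(-2) = (2*W)*(-2) = -4*W)
(x(-7 - 1*(-5)) - 224)² = (-4*(-7 - 1*(-5)) - 224)² = (-4*(-7 + 5) - 224)² = (-4*(-2) - 224)² = (8 - 224)² = (-216)² = 46656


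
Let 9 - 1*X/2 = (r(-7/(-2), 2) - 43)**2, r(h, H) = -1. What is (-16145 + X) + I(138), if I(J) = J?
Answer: -19861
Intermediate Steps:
X = -3854 (X = 18 - 2*(-1 - 43)**2 = 18 - 2*(-44)**2 = 18 - 2*1936 = 18 - 3872 = -3854)
(-16145 + X) + I(138) = (-16145 - 3854) + 138 = -19999 + 138 = -19861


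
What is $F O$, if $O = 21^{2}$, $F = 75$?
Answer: $33075$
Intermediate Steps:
$O = 441$
$F O = 75 \cdot 441 = 33075$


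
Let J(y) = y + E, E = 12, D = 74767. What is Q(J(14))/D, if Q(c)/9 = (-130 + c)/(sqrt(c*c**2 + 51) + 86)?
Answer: 6192/58841629 - 72*sqrt(17627)/58841629 ≈ -5.7225e-5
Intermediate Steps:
J(y) = 12 + y (J(y) = y + 12 = 12 + y)
Q(c) = 9*(-130 + c)/(86 + sqrt(51 + c**3)) (Q(c) = 9*((-130 + c)/(sqrt(c*c**2 + 51) + 86)) = 9*((-130 + c)/(sqrt(c**3 + 51) + 86)) = 9*((-130 + c)/(sqrt(51 + c**3) + 86)) = 9*((-130 + c)/(86 + sqrt(51 + c**3))) = 9*(-130 + c)/(86 + sqrt(51 + c**3)))
Q(J(14))/D = (9*(-130 + (12 + 14))/(86 + sqrt(51 + (12 + 14)**3)))/74767 = (9*(-130 + 26)/(86 + sqrt(51 + 26**3)))*(1/74767) = (9*(-104)/(86 + sqrt(51 + 17576)))*(1/74767) = (9*(-104)/(86 + sqrt(17627)))*(1/74767) = -936/(86 + sqrt(17627))*(1/74767) = -936/(74767*(86 + sqrt(17627)))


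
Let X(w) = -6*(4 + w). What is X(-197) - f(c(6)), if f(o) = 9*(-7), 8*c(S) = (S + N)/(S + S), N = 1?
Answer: 1221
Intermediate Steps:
c(S) = (1 + S)/(16*S) (c(S) = ((S + 1)/(S + S))/8 = ((1 + S)/((2*S)))/8 = ((1 + S)*(1/(2*S)))/8 = ((1 + S)/(2*S))/8 = (1 + S)/(16*S))
X(w) = -24 - 6*w
f(o) = -63
X(-197) - f(c(6)) = (-24 - 6*(-197)) - 1*(-63) = (-24 + 1182) + 63 = 1158 + 63 = 1221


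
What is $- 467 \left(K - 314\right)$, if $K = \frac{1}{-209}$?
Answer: $\frac{30647809}{209} \approx 1.4664 \cdot 10^{5}$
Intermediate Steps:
$K = - \frac{1}{209} \approx -0.0047847$
$- 467 \left(K - 314\right) = - 467 \left(- \frac{1}{209} - 314\right) = \left(-467\right) \left(- \frac{65627}{209}\right) = \frac{30647809}{209}$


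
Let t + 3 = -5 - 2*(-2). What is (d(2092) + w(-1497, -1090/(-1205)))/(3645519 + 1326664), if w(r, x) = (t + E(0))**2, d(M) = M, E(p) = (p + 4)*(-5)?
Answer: 2668/4972183 ≈ 0.00053659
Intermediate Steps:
t = -4 (t = -3 + (-5 - 2*(-2)) = -3 + (-5 + 4) = -3 - 1 = -4)
E(p) = -20 - 5*p (E(p) = (4 + p)*(-5) = -20 - 5*p)
w(r, x) = 576 (w(r, x) = (-4 + (-20 - 5*0))**2 = (-4 + (-20 + 0))**2 = (-4 - 20)**2 = (-24)**2 = 576)
(d(2092) + w(-1497, -1090/(-1205)))/(3645519 + 1326664) = (2092 + 576)/(3645519 + 1326664) = 2668/4972183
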